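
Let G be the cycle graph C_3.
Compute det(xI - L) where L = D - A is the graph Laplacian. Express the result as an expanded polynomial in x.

The graph has 3 vertices and degree multiset [2, 2, 2]; D is the diagonal matrix of degrees and L = D - A. L has integer entries, so p(x) = det(xI - L) has integer coefficients. Expanding the determinant yields x^3 - 6x^2 + 9x. The constant term is 0 because L is singular (the all-ones vector lies in its kernel). By the matrix-tree theorem the graph has (1/3) * product of the nonzero eigenvalues = 3 spanning trees.

x^3 - 6x^2 + 9x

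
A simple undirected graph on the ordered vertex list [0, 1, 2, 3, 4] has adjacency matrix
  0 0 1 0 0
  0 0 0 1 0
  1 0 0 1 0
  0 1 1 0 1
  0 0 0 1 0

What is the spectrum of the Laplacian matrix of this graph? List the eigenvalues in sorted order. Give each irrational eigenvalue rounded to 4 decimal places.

Reading degrees in the order [0, 1, 2, 3, 4] gives [1, 1, 2, 3, 1]; set D = diag(1, 1, 2, 3, 1) and form L = D - A. The multiplicity of 0 as a Laplacian eigenvalue equals the number of connected components. The single zero eigenvalue shows the graph is connected. There is one zero in the spectrum, matching the 1 component. The largest eigenvalue, 4.1701, is at most the vertex count 5.

[0, 0.5188, 1, 2.3111, 4.1701]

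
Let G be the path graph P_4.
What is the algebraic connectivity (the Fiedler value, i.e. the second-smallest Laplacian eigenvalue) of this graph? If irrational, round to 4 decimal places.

0.5858

The graph has 4 vertices and degree multiset [2, 2, 1, 1]; D is the diagonal matrix of degrees and L = D - A. Computing the eigenvalues of L and sorting gives [0, 0.5858, 2, 3.4142]. The Fiedler value lambda_2 = 0.5858 is strictly positive, so the graph is connected. The largest eigenvalue, 3.4142, is at most the vertex count 4.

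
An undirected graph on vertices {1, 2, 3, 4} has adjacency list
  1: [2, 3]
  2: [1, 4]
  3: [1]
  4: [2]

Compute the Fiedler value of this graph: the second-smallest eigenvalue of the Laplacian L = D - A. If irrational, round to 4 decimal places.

0.5858

Reading degrees in the order [1, 2, 3, 4] gives [2, 2, 1, 1]; set D = diag(2, 2, 1, 1) and form L = D - A. Computing the eigenvalues of L and sorting gives [0, 0.5858, 2, 3.4142]. The Fiedler value lambda_2 = 0.5858 is strictly positive, so the graph is connected. The largest eigenvalue, 3.4142, is at most the vertex count 4. By the matrix-tree theorem the graph has (1/4) * product of the nonzero eigenvalues = 1 spanning tree.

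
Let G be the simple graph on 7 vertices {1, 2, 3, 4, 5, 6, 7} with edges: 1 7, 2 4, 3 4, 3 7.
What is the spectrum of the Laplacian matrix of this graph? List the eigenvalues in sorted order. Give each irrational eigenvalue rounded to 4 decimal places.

With the vertex order [1, 2, 3, 4, 5, 6, 7], the degrees are [1, 1, 2, 2, 0, 0, 2], giving D = diag(1, 1, 2, 2, 0, 0, 2) and L = D - A. Diagonalising L (or applying a numerical eigensolver to the 7x7 matrix) gives the spectrum above. The 3 zero eigenvalues correspond to the 3 connected components. The largest eigenvalue, 3.6180, is at most the vertex count 7. There are 3 zeros in the spectrum, matching the 3 components.

[0, 0, 0, 0.3820, 1.3820, 2.6180, 3.6180]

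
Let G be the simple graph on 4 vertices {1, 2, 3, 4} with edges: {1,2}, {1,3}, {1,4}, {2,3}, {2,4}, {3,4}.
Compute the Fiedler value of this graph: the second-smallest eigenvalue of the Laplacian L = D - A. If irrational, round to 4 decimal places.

4

Reading degrees in the order [1, 2, 3, 4] gives [3, 3, 3, 3]; set D = diag(3, 3, 3, 3) and form L = D - A. Computing the eigenvalues of L and sorting gives [0, 4, 4, 4]. The Fiedler value lambda_2 = 4 is strictly positive, so the graph is connected.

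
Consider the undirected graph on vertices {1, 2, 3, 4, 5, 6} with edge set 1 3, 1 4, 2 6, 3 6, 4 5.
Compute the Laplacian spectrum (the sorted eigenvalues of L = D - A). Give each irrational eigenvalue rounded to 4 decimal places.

[0, 0.2679, 1, 2, 3, 3.7321]

Each diagonal entry of L is the vertex degree and each off-diagonal entry is -1 where an edge is present, 0 otherwise; in the order [1, 2, 3, 4, 5, 6] the diagonal is [2, 1, 2, 2, 1, 2]. Diagonalising L (or applying a numerical eigensolver to the 6x6 matrix) gives the spectrum above. The eigenvalues sum to 10, which equals trace(L) = 2|E|.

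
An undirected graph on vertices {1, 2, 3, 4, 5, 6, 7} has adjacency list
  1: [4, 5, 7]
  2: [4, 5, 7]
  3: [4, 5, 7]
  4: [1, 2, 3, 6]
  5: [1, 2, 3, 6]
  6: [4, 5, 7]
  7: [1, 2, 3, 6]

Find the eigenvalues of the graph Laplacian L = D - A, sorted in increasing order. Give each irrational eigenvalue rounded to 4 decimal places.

With the vertex order [1, 2, 3, 4, 5, 6, 7], the degrees are [3, 3, 3, 4, 4, 3, 4], giving D = diag(3, 3, 3, 4, 4, 3, 4) and L = D - A. The multiplicity of 0 as a Laplacian eigenvalue equals the number of connected components. The single zero eigenvalue shows the graph is connected. The eigenvalues sum to 24, which equals trace(L) = 2|E|. The largest eigenvalue, 7, is at most the vertex count 7.

[0, 3, 3, 3, 4, 4, 7]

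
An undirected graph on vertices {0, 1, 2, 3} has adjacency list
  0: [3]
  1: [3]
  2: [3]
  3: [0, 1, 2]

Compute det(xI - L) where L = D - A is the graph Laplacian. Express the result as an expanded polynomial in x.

x^4 - 6x^3 + 9x^2 - 4x

Reading degrees in the order [0, 1, 2, 3] gives [1, 1, 1, 3]; set D = diag(1, 1, 1, 3) and form L = D - A. L has integer entries, so p(x) = det(xI - L) has integer coefficients. Expanding the determinant yields x^4 - 6x^3 + 9x^2 - 4x. The constant term is 0 because L is singular (the all-ones vector lies in its kernel). The largest eigenvalue, 4, is at most the vertex count 4.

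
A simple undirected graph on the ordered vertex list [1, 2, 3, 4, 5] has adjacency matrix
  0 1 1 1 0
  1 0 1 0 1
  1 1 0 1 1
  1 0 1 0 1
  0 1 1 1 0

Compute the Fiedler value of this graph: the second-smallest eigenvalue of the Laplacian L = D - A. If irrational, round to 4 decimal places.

Each diagonal entry of L is the vertex degree and each off-diagonal entry is -1 where an edge is present, 0 otherwise; in the order [1, 2, 3, 4, 5] the diagonal is [3, 3, 4, 3, 3]. The smallest Laplacian eigenvalue is always 0. The next one, lambda_2 = 3, measures how hard the graph is to disconnect: larger values mean better connectivity. By the matrix-tree theorem the graph has (1/5) * product of the nonzero eigenvalues = 45 spanning trees. The eigenvalues sum to 16, which equals trace(L) = 2|E|.

3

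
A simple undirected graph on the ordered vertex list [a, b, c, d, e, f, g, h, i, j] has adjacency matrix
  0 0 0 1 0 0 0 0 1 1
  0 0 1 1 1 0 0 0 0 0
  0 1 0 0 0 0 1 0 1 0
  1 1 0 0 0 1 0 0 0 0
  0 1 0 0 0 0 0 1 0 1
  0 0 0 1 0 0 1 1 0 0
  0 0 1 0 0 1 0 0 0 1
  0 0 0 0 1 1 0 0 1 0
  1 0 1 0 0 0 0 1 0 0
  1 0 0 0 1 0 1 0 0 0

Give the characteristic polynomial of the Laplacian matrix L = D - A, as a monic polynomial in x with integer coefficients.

x^10 - 30x^9 + 390x^8 - 2880x^7 + 13305x^6 - 39882x^5 + 77640x^4 - 94800x^3 + 66000x^2 - 20000x

Each diagonal entry of L is the vertex degree and each off-diagonal entry is -1 where an edge is present, 0 otherwise; in the order [a, b, c, d, e, f, g, h, i, j] the diagonal is [3, 3, 3, 3, 3, 3, 3, 3, 3, 3]. L has integer entries, so p(x) = det(xI - L) has integer coefficients. Expanding the determinant yields x^10 - 30x^9 + 390x^8 - 2880x^7 + 13305x^6 - 39882x^5 + 77640x^4 - 94800x^3 + 66000x^2 - 20000x. The constant term is 0 because L is singular (the all-ones vector lies in its kernel). The eigenvalues sum to 30, which equals trace(L) = 2|E|.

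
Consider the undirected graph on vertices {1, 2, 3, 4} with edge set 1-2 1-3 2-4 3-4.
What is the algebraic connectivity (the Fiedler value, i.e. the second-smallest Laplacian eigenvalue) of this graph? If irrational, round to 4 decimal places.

With the vertex order [1, 2, 3, 4], the degrees are [2, 2, 2, 2], giving D = diag(2, 2, 2, 2) and L = D - A. The sorted Laplacian eigenvalues are [0, 2, 2, 4]; the algebraic connectivity is the second entry, 2. By the matrix-tree theorem the graph has (1/4) * product of the nonzero eigenvalues = 4 spanning trees.

2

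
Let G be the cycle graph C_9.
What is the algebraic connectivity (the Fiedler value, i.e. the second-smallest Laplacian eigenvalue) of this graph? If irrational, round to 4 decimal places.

0.4679

The graph has 9 vertices and degree multiset [2, 2, 2, 2, 2, 2, 2, 2, 2]; D is the diagonal matrix of degrees and L = D - A. The smallest Laplacian eigenvalue is always 0. The next one, lambda_2 = 0.4679, measures how hard the graph is to disconnect: larger values mean better connectivity. The eigenvalues sum to 18, which equals trace(L) = 2|E|. There is one zero in the spectrum, matching the 1 component.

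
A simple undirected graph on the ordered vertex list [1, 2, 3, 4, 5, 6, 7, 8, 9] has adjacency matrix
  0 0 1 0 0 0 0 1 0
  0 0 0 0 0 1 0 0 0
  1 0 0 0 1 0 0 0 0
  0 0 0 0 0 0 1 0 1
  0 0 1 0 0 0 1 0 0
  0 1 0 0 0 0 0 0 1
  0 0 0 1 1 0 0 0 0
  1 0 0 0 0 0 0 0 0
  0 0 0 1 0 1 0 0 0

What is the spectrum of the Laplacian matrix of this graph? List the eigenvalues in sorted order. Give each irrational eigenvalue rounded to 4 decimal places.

[0, 0.1206, 0.4679, 1, 1.6527, 2.3473, 3, 3.5321, 3.8794]

With the vertex order [1, 2, 3, 4, 5, 6, 7, 8, 9], the degrees are [2, 1, 2, 2, 2, 2, 2, 1, 2], giving D = diag(2, 1, 2, 2, 2, 2, 2, 1, 2) and L = D - A. Diagonalising L (or applying a numerical eigensolver to the 9x9 matrix) gives the spectrum above. The single zero eigenvalue shows the graph is connected. The largest eigenvalue, 3.8794, is at most the vertex count 9. The eigenvalues sum to 16, which equals trace(L) = 2|E|.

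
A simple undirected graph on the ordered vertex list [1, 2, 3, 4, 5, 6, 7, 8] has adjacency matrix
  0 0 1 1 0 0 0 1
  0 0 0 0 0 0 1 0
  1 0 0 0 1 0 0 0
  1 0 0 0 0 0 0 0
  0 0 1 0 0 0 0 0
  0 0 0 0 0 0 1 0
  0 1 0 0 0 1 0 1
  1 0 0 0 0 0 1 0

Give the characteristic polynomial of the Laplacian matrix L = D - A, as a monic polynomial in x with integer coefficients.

Reading degrees in the order [1, 2, 3, 4, 5, 6, 7, 8] gives [3, 1, 2, 1, 1, 1, 3, 2]; set D = diag(3, 1, 2, 1, 1, 1, 3, 2) and form L = D - A. L has integer entries, so p(x) = det(xI - L) has integer coefficients. Expanding the determinant yields x^8 - 14x^7 + 76x^6 - 204x^5 + 288x^4 - 210x^3 + 71x^2 - 8x. Since p(0) = det(-L) = 0, x divides p(x). The largest eigenvalue, 4.4763, is at most the vertex count 8. By the matrix-tree theorem the graph has (1/8) * product of the nonzero eigenvalues = 1 spanning tree.

x^8 - 14x^7 + 76x^6 - 204x^5 + 288x^4 - 210x^3 + 71x^2 - 8x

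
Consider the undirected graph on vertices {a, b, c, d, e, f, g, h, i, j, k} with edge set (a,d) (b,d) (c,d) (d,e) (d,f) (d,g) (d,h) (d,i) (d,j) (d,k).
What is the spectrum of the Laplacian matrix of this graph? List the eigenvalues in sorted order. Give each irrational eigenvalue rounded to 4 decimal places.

[0, 1, 1, 1, 1, 1, 1, 1, 1, 1, 11]

Reading degrees in the order [a, b, c, d, e, f, g, h, i, j, k] gives [1, 1, 1, 10, 1, 1, 1, 1, 1, 1, 1]; set D = diag(1, 1, 1, 10, 1, 1, 1, 1, 1, 1, 1) and form L = D - A. L is symmetric positive semidefinite, so every eigenvalue is real and nonnegative.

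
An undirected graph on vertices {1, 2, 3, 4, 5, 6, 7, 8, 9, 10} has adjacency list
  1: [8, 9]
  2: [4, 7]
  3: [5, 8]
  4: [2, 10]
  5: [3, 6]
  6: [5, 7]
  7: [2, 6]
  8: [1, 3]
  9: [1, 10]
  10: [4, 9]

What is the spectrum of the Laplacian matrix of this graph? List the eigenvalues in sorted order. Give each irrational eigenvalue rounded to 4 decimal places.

[0, 0.3820, 0.3820, 1.3820, 1.3820, 2.6180, 2.6180, 3.6180, 3.6180, 4]

Each diagonal entry of L is the vertex degree and each off-diagonal entry is -1 where an edge is present, 0 otherwise; in the order [1, 2, 3, 4, 5, 6, 7, 8, 9, 10] the diagonal is [2, 2, 2, 2, 2, 2, 2, 2, 2, 2]. The multiplicity of 0 as a Laplacian eigenvalue equals the number of connected components. There is one zero in the spectrum, matching the 1 component.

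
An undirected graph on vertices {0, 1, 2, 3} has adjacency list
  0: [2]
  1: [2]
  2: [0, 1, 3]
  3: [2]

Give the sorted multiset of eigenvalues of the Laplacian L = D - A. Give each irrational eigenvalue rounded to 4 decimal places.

With the vertex order [0, 1, 2, 3], the degrees are [1, 1, 3, 1], giving D = diag(1, 1, 3, 1) and L = D - A. The multiplicity of 0 as a Laplacian eigenvalue equals the number of connected components. The eigenvalues sum to 6, which equals trace(L) = 2|E|.

[0, 1, 1, 4]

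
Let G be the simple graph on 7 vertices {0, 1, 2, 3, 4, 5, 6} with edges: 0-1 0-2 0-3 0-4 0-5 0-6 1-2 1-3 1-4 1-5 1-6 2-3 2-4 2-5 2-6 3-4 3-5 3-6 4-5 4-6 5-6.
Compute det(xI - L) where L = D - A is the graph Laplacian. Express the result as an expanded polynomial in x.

x^7 - 42x^6 + 735x^5 - 6860x^4 + 36015x^3 - 100842x^2 + 117649x

Reading degrees in the order [0, 1, 2, 3, 4, 5, 6] gives [6, 6, 6, 6, 6, 6, 6]; set D = diag(6, 6, 6, 6, 6, 6, 6) and form L = D - A. The eigenvalues of L are [0, 7, 7, 7, 7, 7, 7]; the characteristic polynomial is the product of (x - lambda_i), which multiplies out to x^7 - 42x^6 + 735x^5 - 6860x^4 + 36015x^3 - 100842x^2 + 117649x. Since p(0) = det(-L) = 0, x divides p(x). The largest eigenvalue, 7, is at most the vertex count 7.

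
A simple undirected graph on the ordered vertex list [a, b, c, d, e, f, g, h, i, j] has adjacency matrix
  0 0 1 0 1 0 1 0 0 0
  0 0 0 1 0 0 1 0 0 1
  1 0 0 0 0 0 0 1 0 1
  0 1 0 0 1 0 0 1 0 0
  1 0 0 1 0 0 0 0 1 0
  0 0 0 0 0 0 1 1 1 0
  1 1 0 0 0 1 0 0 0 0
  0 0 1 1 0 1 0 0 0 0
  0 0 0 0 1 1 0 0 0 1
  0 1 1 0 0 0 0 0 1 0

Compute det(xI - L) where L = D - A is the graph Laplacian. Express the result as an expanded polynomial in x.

x^10 - 30x^9 + 390x^8 - 2880x^7 + 13305x^6 - 39882x^5 + 77640x^4 - 94800x^3 + 66000x^2 - 20000x

Each diagonal entry of L is the vertex degree and each off-diagonal entry is -1 where an edge is present, 0 otherwise; in the order [a, b, c, d, e, f, g, h, i, j] the diagonal is [3, 3, 3, 3, 3, 3, 3, 3, 3, 3]. The eigenvalues of L are [0, 2, 2, 2, 2, 2, 5, 5, 5, 5]; the characteristic polynomial is the product of (x - lambda_i), which multiplies out to x^10 - 30x^9 + 390x^8 - 2880x^7 + 13305x^6 - 39882x^5 + 77640x^4 - 94800x^3 + 66000x^2 - 20000x. The constant term is 0 because L is singular (the all-ones vector lies in its kernel). The largest eigenvalue, 5, is at most the vertex count 10. The eigenvalues sum to 30, which equals trace(L) = 2|E|.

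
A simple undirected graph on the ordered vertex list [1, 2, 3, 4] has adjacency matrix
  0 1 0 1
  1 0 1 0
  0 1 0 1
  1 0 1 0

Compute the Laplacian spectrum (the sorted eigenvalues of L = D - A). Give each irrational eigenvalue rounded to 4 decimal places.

With the vertex order [1, 2, 3, 4], the degrees are [2, 2, 2, 2], giving D = diag(2, 2, 2, 2) and L = D - A. L is symmetric positive semidefinite, so every eigenvalue is real and nonnegative. The single zero eigenvalue shows the graph is connected. By the matrix-tree theorem the graph has (1/4) * product of the nonzero eigenvalues = 4 spanning trees.

[0, 2, 2, 4]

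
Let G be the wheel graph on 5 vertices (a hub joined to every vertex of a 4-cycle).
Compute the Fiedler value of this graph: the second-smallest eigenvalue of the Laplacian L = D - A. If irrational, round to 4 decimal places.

The graph has 5 vertices and degree multiset [4, 3, 3, 3, 3]; D is the diagonal matrix of degrees and L = D - A. Computing the eigenvalues of L and sorting gives [0, 3, 3, 5, 5]. The Fiedler value lambda_2 = 3 is strictly positive, so the graph is connected. The eigenvalues sum to 16, which equals trace(L) = 2|E|.

3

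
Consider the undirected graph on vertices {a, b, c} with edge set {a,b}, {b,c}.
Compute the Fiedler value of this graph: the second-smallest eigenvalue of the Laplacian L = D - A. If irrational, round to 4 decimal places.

1

With the vertex order [a, b, c], the degrees are [1, 2, 1], giving D = diag(1, 2, 1) and L = D - A. The smallest Laplacian eigenvalue is always 0. The next one, lambda_2 = 1, measures how hard the graph is to disconnect: larger values mean better connectivity. The eigenvalues sum to 4, which equals trace(L) = 2|E|.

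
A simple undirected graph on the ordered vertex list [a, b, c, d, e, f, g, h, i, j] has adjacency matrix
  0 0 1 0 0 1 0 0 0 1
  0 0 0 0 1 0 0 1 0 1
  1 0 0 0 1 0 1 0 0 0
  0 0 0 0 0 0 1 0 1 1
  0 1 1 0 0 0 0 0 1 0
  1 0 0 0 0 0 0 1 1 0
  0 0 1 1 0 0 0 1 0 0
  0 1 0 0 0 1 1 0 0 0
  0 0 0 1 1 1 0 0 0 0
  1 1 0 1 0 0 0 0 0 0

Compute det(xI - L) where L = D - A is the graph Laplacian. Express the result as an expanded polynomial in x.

x^10 - 30x^9 + 390x^8 - 2880x^7 + 13305x^6 - 39882x^5 + 77640x^4 - 94800x^3 + 66000x^2 - 20000x

Each diagonal entry of L is the vertex degree and each off-diagonal entry is -1 where an edge is present, 0 otherwise; in the order [a, b, c, d, e, f, g, h, i, j] the diagonal is [3, 3, 3, 3, 3, 3, 3, 3, 3, 3]. Computing det(xI - L) by cofactor expansion (or equivalently via sum-over-permutations) gives x^10 - 30x^9 + 390x^8 - 2880x^7 + 13305x^6 - 39882x^5 + 77640x^4 - 94800x^3 + 66000x^2 - 20000x. The coefficient of x^9 equals -trace(L) = -30, matching the sum of degrees. The eigenvalues sum to 30, which equals trace(L) = 2|E|. The largest eigenvalue, 5, is at most the vertex count 10.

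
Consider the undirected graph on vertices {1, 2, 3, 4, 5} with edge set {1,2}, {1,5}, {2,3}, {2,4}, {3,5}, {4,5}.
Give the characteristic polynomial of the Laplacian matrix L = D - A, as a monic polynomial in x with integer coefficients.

Each diagonal entry of L is the vertex degree and each off-diagonal entry is -1 where an edge is present, 0 otherwise; in the order [1, 2, 3, 4, 5] the diagonal is [2, 3, 2, 2, 3]. Computing det(xI - L) by cofactor expansion (or equivalently via sum-over-permutations) gives x^5 - 12x^4 + 51x^3 - 92x^2 + 60x. The constant term is 0 because L is singular (the all-ones vector lies in its kernel).

x^5 - 12x^4 + 51x^3 - 92x^2 + 60x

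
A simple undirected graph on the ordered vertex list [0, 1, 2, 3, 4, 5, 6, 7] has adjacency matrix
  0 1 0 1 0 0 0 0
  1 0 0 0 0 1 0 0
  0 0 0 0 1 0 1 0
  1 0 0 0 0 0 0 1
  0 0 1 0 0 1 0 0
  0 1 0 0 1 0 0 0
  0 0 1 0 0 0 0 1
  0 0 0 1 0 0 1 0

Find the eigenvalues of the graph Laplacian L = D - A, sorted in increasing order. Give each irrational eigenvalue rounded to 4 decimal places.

[0, 0.5858, 0.5858, 2, 2, 3.4142, 3.4142, 4]

Reading degrees in the order [0, 1, 2, 3, 4, 5, 6, 7] gives [2, 2, 2, 2, 2, 2, 2, 2]; set D = diag(2, 2, 2, 2, 2, 2, 2, 2) and form L = D - A. The multiplicity of 0 as a Laplacian eigenvalue equals the number of connected components. The single zero eigenvalue shows the graph is connected. By the matrix-tree theorem the graph has (1/8) * product of the nonzero eigenvalues = 8 spanning trees. There is one zero in the spectrum, matching the 1 component.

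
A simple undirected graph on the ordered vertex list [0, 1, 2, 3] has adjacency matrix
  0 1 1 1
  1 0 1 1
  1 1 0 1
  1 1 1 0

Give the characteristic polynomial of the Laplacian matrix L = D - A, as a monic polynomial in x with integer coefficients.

Reading degrees in the order [0, 1, 2, 3] gives [3, 3, 3, 3]; set D = diag(3, 3, 3, 3) and form L = D - A. The eigenvalues of L are [0, 4, 4, 4]; the characteristic polynomial is the product of (x - lambda_i), which multiplies out to x^4 - 12x^3 + 48x^2 - 64x. The coefficient of x^3 equals -trace(L) = -12, matching the sum of degrees.

x^4 - 12x^3 + 48x^2 - 64x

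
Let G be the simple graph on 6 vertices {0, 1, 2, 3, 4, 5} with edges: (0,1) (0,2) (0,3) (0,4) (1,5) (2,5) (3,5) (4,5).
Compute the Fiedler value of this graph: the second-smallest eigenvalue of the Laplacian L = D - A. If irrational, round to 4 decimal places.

Each diagonal entry of L is the vertex degree and each off-diagonal entry is -1 where an edge is present, 0 otherwise; in the order [0, 1, 2, 3, 4, 5] the diagonal is [4, 2, 2, 2, 2, 4]. Computing the eigenvalues of L and sorting gives [0, 2, 2, 2, 4, 6]. The Fiedler value lambda_2 = 2 is strictly positive, so the graph is connected. By the matrix-tree theorem the graph has (1/6) * product of the nonzero eigenvalues = 32 spanning trees.

2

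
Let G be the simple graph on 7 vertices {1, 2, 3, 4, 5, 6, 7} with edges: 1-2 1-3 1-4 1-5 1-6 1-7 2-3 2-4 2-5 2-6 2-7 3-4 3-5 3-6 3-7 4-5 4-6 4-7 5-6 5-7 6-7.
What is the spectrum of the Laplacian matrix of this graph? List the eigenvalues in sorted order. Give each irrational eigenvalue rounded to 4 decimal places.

[0, 7, 7, 7, 7, 7, 7]

Reading degrees in the order [1, 2, 3, 4, 5, 6, 7] gives [6, 6, 6, 6, 6, 6, 6]; set D = diag(6, 6, 6, 6, 6, 6, 6) and form L = D - A. Diagonalising L (or applying a numerical eigensolver to the 7x7 matrix) gives the spectrum above. The largest eigenvalue, 7, is at most the vertex count 7.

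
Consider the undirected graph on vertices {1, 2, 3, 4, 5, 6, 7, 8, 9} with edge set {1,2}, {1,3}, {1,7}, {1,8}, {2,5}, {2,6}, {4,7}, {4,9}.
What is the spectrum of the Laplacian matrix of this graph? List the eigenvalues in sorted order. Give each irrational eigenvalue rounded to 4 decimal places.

[0, 0.2232, 0.4919, 1, 1, 1.4712, 3, 3.4838, 5.3298]

Reading degrees in the order [1, 2, 3, 4, 5, 6, 7, 8, 9] gives [4, 3, 1, 2, 1, 1, 2, 1, 1]; set D = diag(4, 3, 1, 2, 1, 1, 2, 1, 1) and form L = D - A. Diagonalising L (or applying a numerical eigensolver to the 9x9 matrix) gives the spectrum above. The single zero eigenvalue shows the graph is connected.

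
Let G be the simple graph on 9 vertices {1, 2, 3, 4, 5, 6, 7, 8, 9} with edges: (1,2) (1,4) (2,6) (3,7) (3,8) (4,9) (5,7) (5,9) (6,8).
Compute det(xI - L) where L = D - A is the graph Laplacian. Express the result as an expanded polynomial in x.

x^9 - 18x^8 + 135x^7 - 546x^6 + 1287x^5 - 1782x^4 + 1386x^3 - 540x^2 + 81x

Reading degrees in the order [1, 2, 3, 4, 5, 6, 7, 8, 9] gives [2, 2, 2, 2, 2, 2, 2, 2, 2]; set D = diag(2, 2, 2, 2, 2, 2, 2, 2, 2) and form L = D - A. L has integer entries, so p(x) = det(xI - L) has integer coefficients. Expanding the determinant yields x^9 - 18x^8 + 135x^7 - 546x^6 + 1287x^5 - 1782x^4 + 1386x^3 - 540x^2 + 81x. The constant term is 0 because L is singular (the all-ones vector lies in its kernel). By the matrix-tree theorem the graph has (1/9) * product of the nonzero eigenvalues = 9 spanning trees.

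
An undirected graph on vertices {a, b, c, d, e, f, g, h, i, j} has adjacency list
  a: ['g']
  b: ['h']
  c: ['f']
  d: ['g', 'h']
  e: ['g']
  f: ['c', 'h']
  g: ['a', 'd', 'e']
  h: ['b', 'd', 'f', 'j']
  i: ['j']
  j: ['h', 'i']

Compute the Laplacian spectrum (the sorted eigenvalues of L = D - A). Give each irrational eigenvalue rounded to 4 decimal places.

Each diagonal entry of L is the vertex degree and each off-diagonal entry is -1 where an edge is present, 0 otherwise; in the order [a, b, c, d, e, f, g, h, i, j] the diagonal is [1, 1, 1, 2, 1, 2, 3, 4, 1, 2]. L is symmetric positive semidefinite, so every eigenvalue is real and nonnegative.

[0, 0.1898, 0.3820, 0.7154, 1, 1.5268, 2.2743, 2.6180, 4.0296, 5.2641]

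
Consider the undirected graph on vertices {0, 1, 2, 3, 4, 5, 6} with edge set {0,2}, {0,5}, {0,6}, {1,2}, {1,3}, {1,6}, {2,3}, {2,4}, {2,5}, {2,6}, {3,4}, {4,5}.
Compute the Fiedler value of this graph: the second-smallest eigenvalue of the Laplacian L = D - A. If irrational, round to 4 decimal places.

With the vertex order [0, 1, 2, 3, 4, 5, 6], the degrees are [3, 3, 6, 3, 3, 3, 3], giving D = diag(3, 3, 6, 3, 3, 3, 3) and L = D - A. The sorted Laplacian eigenvalues are [0, 2, 2, 4, 4, 5, 7]; the algebraic connectivity is the second entry, 2. By the matrix-tree theorem the graph has (1/7) * product of the nonzero eigenvalues = 320 spanning trees.

2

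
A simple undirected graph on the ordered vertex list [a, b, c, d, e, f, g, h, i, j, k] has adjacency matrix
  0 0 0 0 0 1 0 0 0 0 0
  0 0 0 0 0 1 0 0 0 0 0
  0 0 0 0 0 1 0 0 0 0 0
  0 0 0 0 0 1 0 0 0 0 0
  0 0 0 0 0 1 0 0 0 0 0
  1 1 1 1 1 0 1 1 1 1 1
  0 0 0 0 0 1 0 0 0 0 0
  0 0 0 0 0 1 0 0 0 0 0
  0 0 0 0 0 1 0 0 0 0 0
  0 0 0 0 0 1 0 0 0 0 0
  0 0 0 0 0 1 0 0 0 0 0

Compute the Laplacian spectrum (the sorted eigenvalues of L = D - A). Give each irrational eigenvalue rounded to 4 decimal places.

[0, 1, 1, 1, 1, 1, 1, 1, 1, 1, 11]

With the vertex order [a, b, c, d, e, f, g, h, i, j, k], the degrees are [1, 1, 1, 1, 1, 10, 1, 1, 1, 1, 1], giving D = diag(1, 1, 1, 1, 1, 10, 1, 1, 1, 1, 1) and L = D - A. Since every row of L sums to 0, the all-ones vector is in the kernel and 0 is an eigenvalue. The single zero eigenvalue shows the graph is connected. The largest eigenvalue, 11, is at most the vertex count 11.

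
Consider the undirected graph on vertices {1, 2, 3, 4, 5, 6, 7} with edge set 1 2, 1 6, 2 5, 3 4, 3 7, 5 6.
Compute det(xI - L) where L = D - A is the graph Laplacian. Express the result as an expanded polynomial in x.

x^7 - 12x^6 + 55x^5 - 120x^4 + 124x^3 - 48x^2

With the vertex order [1, 2, 3, 4, 5, 6, 7], the degrees are [2, 2, 2, 1, 2, 2, 1], giving D = diag(2, 2, 2, 1, 2, 2, 1) and L = D - A. The eigenvalues of L are [0, 0, 1, 2, 2, 3, 4]; the characteristic polynomial is the product of (x - lambda_i), which multiplies out to x^7 - 12x^6 + 55x^5 - 120x^4 + 124x^3 - 48x^2. Since p(0) = det(-L) = 0, x divides p(x). The largest eigenvalue, 4, is at most the vertex count 7. The eigenvalues sum to 12, which equals trace(L) = 2|E|.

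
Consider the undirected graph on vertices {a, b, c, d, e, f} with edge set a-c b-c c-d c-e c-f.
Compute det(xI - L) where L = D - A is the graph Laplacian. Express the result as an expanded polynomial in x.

Each diagonal entry of L is the vertex degree and each off-diagonal entry is -1 where an edge is present, 0 otherwise; in the order [a, b, c, d, e, f] the diagonal is [1, 1, 5, 1, 1, 1]. Computing det(xI - L) by cofactor expansion (or equivalently via sum-over-permutations) gives x^6 - 10x^5 + 30x^4 - 40x^3 + 25x^2 - 6x. The constant term is 0 because L is singular (the all-ones vector lies in its kernel). The largest eigenvalue, 6, is at most the vertex count 6.

x^6 - 10x^5 + 30x^4 - 40x^3 + 25x^2 - 6x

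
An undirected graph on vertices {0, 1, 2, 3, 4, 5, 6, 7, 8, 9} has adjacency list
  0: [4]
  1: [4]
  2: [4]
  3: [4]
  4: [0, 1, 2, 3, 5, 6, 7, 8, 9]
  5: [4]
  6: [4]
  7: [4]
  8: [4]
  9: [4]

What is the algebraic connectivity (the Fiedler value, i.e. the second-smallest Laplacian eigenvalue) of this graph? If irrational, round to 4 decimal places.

Each diagonal entry of L is the vertex degree and each off-diagonal entry is -1 where an edge is present, 0 otherwise; in the order [0, 1, 2, 3, 4, 5, 6, 7, 8, 9] the diagonal is [1, 1, 1, 1, 9, 1, 1, 1, 1, 1]. The smallest Laplacian eigenvalue is always 0. The next one, lambda_2 = 1, measures how hard the graph is to disconnect: larger values mean better connectivity. By the matrix-tree theorem the graph has (1/10) * product of the nonzero eigenvalues = 1 spanning tree.

1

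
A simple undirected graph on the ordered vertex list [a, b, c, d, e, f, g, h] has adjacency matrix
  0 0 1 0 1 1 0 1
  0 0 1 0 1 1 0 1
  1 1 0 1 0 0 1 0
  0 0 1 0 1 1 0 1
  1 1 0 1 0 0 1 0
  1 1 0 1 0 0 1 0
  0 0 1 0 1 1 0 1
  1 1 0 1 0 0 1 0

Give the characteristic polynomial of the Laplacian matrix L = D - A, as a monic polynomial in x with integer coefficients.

x^8 - 32x^7 + 432x^6 - 3200x^5 + 14080x^4 - 36864x^3 + 53248x^2 - 32768x

Reading degrees in the order [a, b, c, d, e, f, g, h] gives [4, 4, 4, 4, 4, 4, 4, 4]; set D = diag(4, 4, 4, 4, 4, 4, 4, 4) and form L = D - A. The eigenvalues of L are [0, 4, 4, 4, 4, 4, 4, 8]; the characteristic polynomial is the product of (x - lambda_i), which multiplies out to x^8 - 32x^7 + 432x^6 - 3200x^5 + 14080x^4 - 36864x^3 + 53248x^2 - 32768x. The coefficient of x^7 equals -trace(L) = -32, matching the sum of degrees.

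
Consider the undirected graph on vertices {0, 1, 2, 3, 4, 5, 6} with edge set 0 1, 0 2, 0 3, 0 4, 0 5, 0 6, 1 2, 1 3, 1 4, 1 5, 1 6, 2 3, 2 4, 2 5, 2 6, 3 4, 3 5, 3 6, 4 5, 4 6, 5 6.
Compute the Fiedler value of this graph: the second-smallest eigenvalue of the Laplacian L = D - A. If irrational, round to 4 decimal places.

7

Reading degrees in the order [0, 1, 2, 3, 4, 5, 6] gives [6, 6, 6, 6, 6, 6, 6]; set D = diag(6, 6, 6, 6, 6, 6, 6) and form L = D - A. The smallest Laplacian eigenvalue is always 0. The next one, lambda_2 = 7, measures how hard the graph is to disconnect: larger values mean better connectivity. By the matrix-tree theorem the graph has (1/7) * product of the nonzero eigenvalues = 16807 spanning trees.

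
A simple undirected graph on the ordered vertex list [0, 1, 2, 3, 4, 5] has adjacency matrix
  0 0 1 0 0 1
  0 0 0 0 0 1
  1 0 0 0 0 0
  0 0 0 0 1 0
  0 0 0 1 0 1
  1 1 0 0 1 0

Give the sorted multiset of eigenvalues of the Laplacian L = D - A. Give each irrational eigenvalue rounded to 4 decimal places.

[0, 0.3820, 0.6972, 2, 2.6180, 4.3028]

Reading degrees in the order [0, 1, 2, 3, 4, 5] gives [2, 1, 1, 1, 2, 3]; set D = diag(2, 1, 1, 1, 2, 3) and form L = D - A. L is symmetric positive semidefinite, so every eigenvalue is real and nonnegative. The single zero eigenvalue shows the graph is connected.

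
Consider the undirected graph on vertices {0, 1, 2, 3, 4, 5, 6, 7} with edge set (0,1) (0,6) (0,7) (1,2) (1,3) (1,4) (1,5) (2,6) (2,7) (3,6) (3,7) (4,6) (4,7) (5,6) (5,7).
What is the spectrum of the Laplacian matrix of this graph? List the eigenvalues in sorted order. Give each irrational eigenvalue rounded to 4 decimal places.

With the vertex order [0, 1, 2, 3, 4, 5, 6, 7], the degrees are [3, 5, 3, 3, 3, 3, 5, 5], giving D = diag(3, 5, 3, 3, 3, 3, 5, 5) and L = D - A. Diagonalising L (or applying a numerical eigensolver to the 8x8 matrix) gives the spectrum above.

[0, 3, 3, 3, 3, 5, 5, 8]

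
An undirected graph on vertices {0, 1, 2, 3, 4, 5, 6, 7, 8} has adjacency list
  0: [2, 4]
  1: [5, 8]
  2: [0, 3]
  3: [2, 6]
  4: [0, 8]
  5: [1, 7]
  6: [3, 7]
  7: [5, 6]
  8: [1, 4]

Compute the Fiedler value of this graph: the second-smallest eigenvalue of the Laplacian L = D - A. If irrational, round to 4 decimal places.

0.4679

Reading degrees in the order [0, 1, 2, 3, 4, 5, 6, 7, 8] gives [2, 2, 2, 2, 2, 2, 2, 2, 2]; set D = diag(2, 2, 2, 2, 2, 2, 2, 2, 2) and form L = D - A. The sorted Laplacian eigenvalues are [0, 0.4679, 0.4679, 1.6527, 1.6527, 3, 3, 3.8794, 3.8794]; the algebraic connectivity is the second entry, 0.4679.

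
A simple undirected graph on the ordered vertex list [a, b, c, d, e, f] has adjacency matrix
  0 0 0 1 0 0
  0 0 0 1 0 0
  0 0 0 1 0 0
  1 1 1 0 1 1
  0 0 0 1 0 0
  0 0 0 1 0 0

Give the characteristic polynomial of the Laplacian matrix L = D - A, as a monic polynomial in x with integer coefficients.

Each diagonal entry of L is the vertex degree and each off-diagonal entry is -1 where an edge is present, 0 otherwise; in the order [a, b, c, d, e, f] the diagonal is [1, 1, 1, 5, 1, 1]. Computing det(xI - L) by cofactor expansion (or equivalently via sum-over-permutations) gives x^6 - 10x^5 + 30x^4 - 40x^3 + 25x^2 - 6x. The constant term is 0 because L is singular (the all-ones vector lies in its kernel). The largest eigenvalue, 6, is at most the vertex count 6.

x^6 - 10x^5 + 30x^4 - 40x^3 + 25x^2 - 6x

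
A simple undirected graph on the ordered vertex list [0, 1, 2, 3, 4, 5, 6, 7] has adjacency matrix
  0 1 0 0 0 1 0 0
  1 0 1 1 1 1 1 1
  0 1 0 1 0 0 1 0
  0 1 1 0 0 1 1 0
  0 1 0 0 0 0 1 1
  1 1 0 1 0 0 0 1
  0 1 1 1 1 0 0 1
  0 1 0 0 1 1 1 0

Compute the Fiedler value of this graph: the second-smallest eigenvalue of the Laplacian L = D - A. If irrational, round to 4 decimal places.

1.6972

Each diagonal entry of L is the vertex degree and each off-diagonal entry is -1 where an edge is present, 0 otherwise; in the order [0, 1, 2, 3, 4, 5, 6, 7] the diagonal is [2, 7, 3, 4, 3, 4, 5, 4]. Computing the eigenvalues of L and sorting gives [0, 1.6972, 2.3820, 3.5858, 4.6180, 5.3028, 6.4142, 8]. The Fiedler value lambda_2 = 1.6972 is strictly positive, so the graph is connected. The largest eigenvalue, 8, is at most the vertex count 8.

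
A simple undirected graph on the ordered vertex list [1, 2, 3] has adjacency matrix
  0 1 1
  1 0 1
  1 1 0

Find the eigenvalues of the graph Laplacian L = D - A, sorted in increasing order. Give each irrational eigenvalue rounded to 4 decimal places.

[0, 3, 3]

With the vertex order [1, 2, 3], the degrees are [2, 2, 2], giving D = diag(2, 2, 2) and L = D - A. Diagonalising L (or applying a numerical eigensolver to the 3x3 matrix) gives the spectrum above. The single zero eigenvalue shows the graph is connected. There is one zero in the spectrum, matching the 1 component. The largest eigenvalue, 3, is at most the vertex count 3.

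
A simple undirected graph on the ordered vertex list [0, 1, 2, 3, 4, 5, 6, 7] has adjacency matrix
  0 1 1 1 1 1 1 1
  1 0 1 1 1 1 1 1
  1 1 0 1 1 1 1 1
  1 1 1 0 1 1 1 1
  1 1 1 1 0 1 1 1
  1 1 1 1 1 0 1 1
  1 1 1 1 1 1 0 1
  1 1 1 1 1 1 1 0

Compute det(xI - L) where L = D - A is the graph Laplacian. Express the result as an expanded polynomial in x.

Reading degrees in the order [0, 1, 2, 3, 4, 5, 6, 7] gives [7, 7, 7, 7, 7, 7, 7, 7]; set D = diag(7, 7, 7, 7, 7, 7, 7, 7) and form L = D - A. Computing det(xI - L) by cofactor expansion (or equivalently via sum-over-permutations) gives x^8 - 56x^7 + 1344x^6 - 17920x^5 + 143360x^4 - 688128x^3 + 1835008x^2 - 2097152x. The coefficient of x^7 equals -trace(L) = -56, matching the sum of degrees. The largest eigenvalue, 8, is at most the vertex count 8. The eigenvalues sum to 56, which equals trace(L) = 2|E|.

x^8 - 56x^7 + 1344x^6 - 17920x^5 + 143360x^4 - 688128x^3 + 1835008x^2 - 2097152x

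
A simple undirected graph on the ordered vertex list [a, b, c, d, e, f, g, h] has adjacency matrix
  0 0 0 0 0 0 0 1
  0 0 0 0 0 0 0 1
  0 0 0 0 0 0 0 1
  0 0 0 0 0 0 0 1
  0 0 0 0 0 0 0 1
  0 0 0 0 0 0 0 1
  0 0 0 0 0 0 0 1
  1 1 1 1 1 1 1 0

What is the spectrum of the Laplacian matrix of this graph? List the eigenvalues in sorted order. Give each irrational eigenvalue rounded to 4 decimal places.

[0, 1, 1, 1, 1, 1, 1, 8]

Each diagonal entry of L is the vertex degree and each off-diagonal entry is -1 where an edge is present, 0 otherwise; in the order [a, b, c, d, e, f, g, h] the diagonal is [1, 1, 1, 1, 1, 1, 1, 7]. Diagonalising L (or applying a numerical eigensolver to the 8x8 matrix) gives the spectrum above. The largest eigenvalue, 8, is at most the vertex count 8. There is one zero in the spectrum, matching the 1 component.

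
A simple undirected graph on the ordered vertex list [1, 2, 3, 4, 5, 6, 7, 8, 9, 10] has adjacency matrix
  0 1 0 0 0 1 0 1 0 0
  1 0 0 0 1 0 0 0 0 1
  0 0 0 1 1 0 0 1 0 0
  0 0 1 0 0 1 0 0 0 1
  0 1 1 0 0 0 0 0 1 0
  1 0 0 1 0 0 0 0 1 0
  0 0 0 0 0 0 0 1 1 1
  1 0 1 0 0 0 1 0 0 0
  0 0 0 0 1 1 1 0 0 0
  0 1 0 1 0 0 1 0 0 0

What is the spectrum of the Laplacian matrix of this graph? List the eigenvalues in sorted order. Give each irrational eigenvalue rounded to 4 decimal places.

Reading degrees in the order [1, 2, 3, 4, 5, 6, 7, 8, 9, 10] gives [3, 3, 3, 3, 3, 3, 3, 3, 3, 3]; set D = diag(3, 3, 3, 3, 3, 3, 3, 3, 3, 3) and form L = D - A. The multiplicity of 0 as a Laplacian eigenvalue equals the number of connected components.

[0, 2, 2, 2, 2, 2, 5, 5, 5, 5]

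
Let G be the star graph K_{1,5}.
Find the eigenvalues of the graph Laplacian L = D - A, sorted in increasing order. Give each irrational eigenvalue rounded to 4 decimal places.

[0, 1, 1, 1, 1, 6]

The graph has 6 vertices and degree multiset [5, 1, 1, 1, 1, 1]; D is the diagonal matrix of degrees and L = D - A. Diagonalising L (or applying a numerical eigensolver to the 6x6 matrix) gives the spectrum above. The single zero eigenvalue shows the graph is connected. There is one zero in the spectrum, matching the 1 component.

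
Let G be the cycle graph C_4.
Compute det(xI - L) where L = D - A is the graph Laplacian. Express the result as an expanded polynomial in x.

x^4 - 8x^3 + 20x^2 - 16x

The graph has 4 vertices and degree multiset [2, 2, 2, 2]; D is the diagonal matrix of degrees and L = D - A. Computing det(xI - L) by cofactor expansion (or equivalently via sum-over-permutations) gives x^4 - 8x^3 + 20x^2 - 16x. Since p(0) = det(-L) = 0, x divides p(x). The largest eigenvalue, 4, is at most the vertex count 4. There is one zero in the spectrum, matching the 1 component.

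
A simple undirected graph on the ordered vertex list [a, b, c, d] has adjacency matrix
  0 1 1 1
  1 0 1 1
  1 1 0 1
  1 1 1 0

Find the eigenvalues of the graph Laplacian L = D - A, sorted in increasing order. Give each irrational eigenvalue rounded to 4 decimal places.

[0, 4, 4, 4]

Reading degrees in the order [a, b, c, d] gives [3, 3, 3, 3]; set D = diag(3, 3, 3, 3) and form L = D - A. L is symmetric positive semidefinite, so every eigenvalue is real and nonnegative. The single zero eigenvalue shows the graph is connected.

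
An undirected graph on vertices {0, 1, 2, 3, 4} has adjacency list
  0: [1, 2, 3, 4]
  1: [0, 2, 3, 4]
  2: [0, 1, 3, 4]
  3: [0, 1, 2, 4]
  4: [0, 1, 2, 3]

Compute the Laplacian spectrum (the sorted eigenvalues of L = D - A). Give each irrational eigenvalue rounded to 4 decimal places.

[0, 5, 5, 5, 5]

Reading degrees in the order [0, 1, 2, 3, 4] gives [4, 4, 4, 4, 4]; set D = diag(4, 4, 4, 4, 4) and form L = D - A. The multiplicity of 0 as a Laplacian eigenvalue equals the number of connected components.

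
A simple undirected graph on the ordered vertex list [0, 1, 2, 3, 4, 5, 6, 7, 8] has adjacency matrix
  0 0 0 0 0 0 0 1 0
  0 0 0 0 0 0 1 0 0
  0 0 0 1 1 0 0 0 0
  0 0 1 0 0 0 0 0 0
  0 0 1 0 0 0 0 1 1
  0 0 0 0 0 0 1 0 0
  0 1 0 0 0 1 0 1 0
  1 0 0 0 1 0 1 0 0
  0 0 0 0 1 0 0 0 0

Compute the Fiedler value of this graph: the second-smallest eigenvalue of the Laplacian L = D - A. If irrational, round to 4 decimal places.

With the vertex order [0, 1, 2, 3, 4, 5, 6, 7, 8], the degrees are [1, 1, 2, 1, 3, 1, 3, 3, 1], giving D = diag(1, 1, 2, 1, 3, 1, 3, 3, 1) and L = D - A. The sorted Laplacian eigenvalues are [0, 0.2118, 0.5546, 0.7223, 1, 2.0782, 2.7338, 3.8525, 4.8468]; the algebraic connectivity is the second entry, 0.2118. The eigenvalues sum to 16, which equals trace(L) = 2|E|. By the matrix-tree theorem the graph has (1/9) * product of the nonzero eigenvalues = 1 spanning tree.

0.2118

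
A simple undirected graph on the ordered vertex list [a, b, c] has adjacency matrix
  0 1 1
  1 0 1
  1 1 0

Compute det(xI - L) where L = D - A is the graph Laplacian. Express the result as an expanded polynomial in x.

x^3 - 6x^2 + 9x

Each diagonal entry of L is the vertex degree and each off-diagonal entry is -1 where an edge is present, 0 otherwise; in the order [a, b, c] the diagonal is [2, 2, 2]. The eigenvalues of L are [0, 3, 3]; the characteristic polynomial is the product of (x - lambda_i), which multiplies out to x^3 - 6x^2 + 9x. Since p(0) = det(-L) = 0, x divides p(x). There is one zero in the spectrum, matching the 1 component.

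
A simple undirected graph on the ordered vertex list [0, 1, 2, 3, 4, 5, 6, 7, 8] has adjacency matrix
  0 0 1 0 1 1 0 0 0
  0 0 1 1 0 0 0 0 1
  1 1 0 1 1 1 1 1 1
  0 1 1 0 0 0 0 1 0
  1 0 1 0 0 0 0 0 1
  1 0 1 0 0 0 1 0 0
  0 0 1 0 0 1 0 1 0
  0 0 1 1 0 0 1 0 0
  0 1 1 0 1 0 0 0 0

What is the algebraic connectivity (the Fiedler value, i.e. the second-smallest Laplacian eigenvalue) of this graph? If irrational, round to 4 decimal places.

1.5858

Each diagonal entry of L is the vertex degree and each off-diagonal entry is -1 where an edge is present, 0 otherwise; in the order [0, 1, 2, 3, 4, 5, 6, 7, 8] the diagonal is [3, 3, 8, 3, 3, 3, 3, 3, 3]. The sorted Laplacian eigenvalues are [0, 1.5858, 1.5858, 3, 3, 4.4142, 4.4142, 5, 9]; the algebraic connectivity is the second entry, 1.5858. There is one zero in the spectrum, matching the 1 component.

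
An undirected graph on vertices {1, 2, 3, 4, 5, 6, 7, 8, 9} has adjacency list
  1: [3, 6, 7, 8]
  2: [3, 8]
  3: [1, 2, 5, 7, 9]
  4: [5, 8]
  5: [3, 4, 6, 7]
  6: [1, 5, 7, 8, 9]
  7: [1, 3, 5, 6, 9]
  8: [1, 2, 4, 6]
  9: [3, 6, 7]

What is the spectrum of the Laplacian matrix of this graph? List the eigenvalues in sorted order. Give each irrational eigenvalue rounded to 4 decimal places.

Each diagonal entry of L is the vertex degree and each off-diagonal entry is -1 where an edge is present, 0 otherwise; in the order [1, 2, 3, 4, 5, 6, 7, 8, 9] the diagonal is [4, 2, 5, 2, 4, 5, 5, 4, 3]. The multiplicity of 0 as a Laplacian eigenvalue equals the number of connected components. The single zero eigenvalue shows the graph is connected. By the matrix-tree theorem the graph has (1/9) * product of the nonzero eigenvalues = 4310 spanning trees.

[0, 1.6004, 1.7314, 3.1630, 3.6507, 4.6803, 5.8764, 6.2920, 7.0059]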